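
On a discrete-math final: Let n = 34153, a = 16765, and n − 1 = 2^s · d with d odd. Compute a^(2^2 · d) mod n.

n − 1 = 34152 = 2^3 · 4269, so s = 3 and d = 4269.
x_0 = 16765^4269 mod 34153 = 29694.
x_1 = 29694^2 mod 34153 = 5635.
x_2 = 5635^2 mod 34153 = 25088.

25088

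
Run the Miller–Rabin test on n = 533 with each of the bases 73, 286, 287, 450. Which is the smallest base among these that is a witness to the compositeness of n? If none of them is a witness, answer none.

n − 1 = 532 = 2^2 · 133, so s = 2 and d = 133.
Base 73: x_0 = 73^133 mod 533 = 73. x_0 is neither 1 nor 532, so continue squaring. x_1 = 73^2 mod 533 = 532. x_1 ≡ −1, so 73 is not a witness.
Base 286: x_0 = 286^133 mod 533 = 286. x_0 is neither 1 nor 532, so continue squaring. x_1 = 286^2 mod 533 = 247. Reached i = s−1 = 1 without hitting −1: 286 is a Miller–Rabin witness and 533 is composite.
Base 287: x_0 = 287^133 mod 533 = 287. x_0 is neither 1 nor 532, so continue squaring. x_1 = 287^2 mod 533 = 287. Reached i = s−1 = 1 without hitting −1: 287 is a Miller–Rabin witness and 533 is composite.
Base 450: x_0 = 450^133 mod 533 = 450. x_0 is neither 1 nor 532, so continue squaring. x_1 = 450^2 mod 533 = 493. Reached i = s−1 = 1 without hitting −1: 450 is a Miller–Rabin witness and 533 is composite.
The smallest witness among the given bases is 286.

286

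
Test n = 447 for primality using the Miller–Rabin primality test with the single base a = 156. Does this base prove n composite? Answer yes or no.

yes

n − 1 = 446 = 2^1 · 223, so s = 1 and d = 223.
Repeated squaring mod 447: 156^1 ≡ 156, 156^2 ≡ 198, 156^4 ≡ 315, 156^8 ≡ 438, 156^16 ≡ 81, 156^32 ≡ 303, 156^64 ≡ 174, 156^128 ≡ 327.
223 = 128 + 64 + 16 + 8 + 4 + 2 + 1, so 156^223 ≡ 327·174·81·438·315·198·156 ≡ 156 (mod 447).
x_0 = 156^223 mod 447 = 156.
x_0 ∉ {1, 446} and s = 1, so 156 is a Miller–Rabin witness and 447 is composite.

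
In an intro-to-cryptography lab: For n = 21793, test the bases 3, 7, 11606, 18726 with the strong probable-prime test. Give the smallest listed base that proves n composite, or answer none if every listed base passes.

3

n − 1 = 21792 = 2^5 · 681, so s = 5 and d = 681.
Base 3: x_0 = 3^681 mod 21793 = 21064. x_0 is neither 1 nor 21792, so continue squaring. x_1 = 21064^2 mod 21793 = 8409. x_2 = 8409^2 mod 21793 = 14789. x_3 = 14789^2 mod 21793 = 21766. x_4 = 21766^2 mod 21793 = 729. Reached i = s−1 = 4 without hitting −1: 3 is a Miller–Rabin witness and 21793 is composite.
Base 7: x_0 = 7^681 mod 21793 = 8684. x_0 is neither 1 nor 21792, so continue squaring. x_1 = 8684^2 mod 21793 = 8076. x_2 = 8076^2 mod 21793 = 17120. x_3 = 17120^2 mod 21793 = 343. x_4 = 343^2 mod 21793 = 8684. Reached i = s−1 = 4 without hitting −1: 7 is a Miller–Rabin witness and 21793 is composite.
Base 11606: x_0 = 11606^681 mod 21793 = 13421. x_0 is neither 1 nor 21792, so continue squaring. x_1 = 13421^2 mod 21793 = 4096. x_2 = 4096^2 mod 21793 = 18399. x_3 = 18399^2 mod 21793 = 12532. x_4 = 12532^2 mod 21793 = 10666. Reached i = s−1 = 4 without hitting −1: 11606 is a Miller–Rabin witness and 21793 is composite.
Base 18726: x_0 = 18726^681 mod 21793 = 7411. x_0 is neither 1 nor 21792, so continue squaring. x_1 = 7411^2 mod 21793 = 4561. x_2 = 4561^2 mod 21793 = 12199. x_3 = 12199^2 mod 21793 = 12997. x_4 = 12997^2 mod 21793 = 4466. Reached i = s−1 = 4 without hitting −1: 18726 is a Miller–Rabin witness and 21793 is composite.
The smallest witness among the given bases is 3.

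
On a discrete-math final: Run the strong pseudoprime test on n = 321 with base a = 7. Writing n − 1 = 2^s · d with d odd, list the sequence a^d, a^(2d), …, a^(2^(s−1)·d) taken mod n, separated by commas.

n − 1 = 320 = 2^6 · 5, so s = 6 and d = 5.
x_0 = 7^5 mod 321 = 115.
x_1 = 115^2 mod 321 = 64.
x_2 = 64^2 mod 321 = 244.
x_3 = 244^2 mod 321 = 151.
x_4 = 151^2 mod 321 = 10.
x_5 = 10^2 mod 321 = 100.

115, 64, 244, 151, 10, 100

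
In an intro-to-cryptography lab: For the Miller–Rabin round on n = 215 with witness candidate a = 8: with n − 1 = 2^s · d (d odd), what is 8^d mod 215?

22

n − 1 = 214 = 2^1 · 107, so s = 1 and d = 107.
Repeated squaring mod 215: 8^1 ≡ 8, 8^2 ≡ 64, 8^4 ≡ 11, 8^8 ≡ 121, 8^16 ≡ 21, 8^32 ≡ 11, 8^64 ≡ 121.
107 = 64 + 32 + 8 + 2 + 1, so 8^107 ≡ 121·11·121·64·8 ≡ 22 (mod 215).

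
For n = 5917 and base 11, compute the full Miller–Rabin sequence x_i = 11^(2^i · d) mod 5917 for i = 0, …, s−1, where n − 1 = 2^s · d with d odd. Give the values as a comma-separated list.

n − 1 = 5916 = 2^2 · 1479, so s = 2 and d = 1479.
x_0 = 11^1479 mod 5917 = 3771.
x_1 = 3771^2 mod 5917 = 1890.

3771, 1890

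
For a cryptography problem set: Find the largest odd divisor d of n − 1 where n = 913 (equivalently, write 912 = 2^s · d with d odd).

Halving: 912 → 456 → 228 → 114 → 57; 57 is odd.
So 912 = 2^4 · 57.

57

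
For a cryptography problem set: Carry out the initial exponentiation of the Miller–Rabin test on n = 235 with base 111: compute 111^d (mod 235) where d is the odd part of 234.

101

n − 1 = 234 = 2^1 · 117, so s = 1 and d = 117.
Repeated squaring mod 235: 111^1 ≡ 111, 111^2 ≡ 101, 111^4 ≡ 96, 111^8 ≡ 51, 111^16 ≡ 16, 111^32 ≡ 21, 111^64 ≡ 206.
117 = 64 + 32 + 16 + 4 + 1, so 111^117 ≡ 206·21·16·96·111 ≡ 101 (mod 235).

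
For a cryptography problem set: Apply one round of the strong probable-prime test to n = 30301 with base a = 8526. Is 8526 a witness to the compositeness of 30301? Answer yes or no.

n − 1 = 30300 = 2^2 · 7575, so s = 2 and d = 7575.
Repeated squaring mod 30301: 8526^1 ≡ 8526, 8526^2 ≡ 577, 8526^4 ≡ 29919, 8526^8 ≡ 24720, 8526^16 ≡ 28434, 8526^32 ≡ 1074, 8526^64 ≡ 2038, 8526^128 ≡ 2207, 8526^256 ≡ 22689, 8526^512 ≡ 7032, 8526^1024 ≡ 28093, 8526^2048 ≡ 27104, 8526^4096 ≡ 9372.
7575 = 4096 + 2048 + 1024 + 256 + 128 + 16 + 4 + 2 + 1, so 8526^7575 ≡ 9372·27104·28093·22689·2207·28434·29919·577·8526 ≡ 9060 (mod 30301).
x_0 = 8526^7575 mod 30301 = 9060.
x_0 is neither 1 nor 30300, so continue squaring.
x_1 = 9060^2 mod 30301 = 28492.
Reached i = s−1 = 1 without hitting −1: 8526 is a Miller–Rabin witness and 30301 is composite.

yes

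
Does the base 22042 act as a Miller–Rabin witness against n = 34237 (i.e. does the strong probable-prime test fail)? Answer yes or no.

no

n − 1 = 34236 = 2^2 · 8559, so s = 2 and d = 8559.
x_0 = 22042^8559 mod 34237 = 34236.
x_0 = 34236 ≡ −1, so 22042 is not a witness.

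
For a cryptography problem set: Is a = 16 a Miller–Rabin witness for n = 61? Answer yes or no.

no

n − 1 = 60 = 2^2 · 15, so s = 2 and d = 15.
x_0 = 16^15 mod 61 = 1.
x_0 = 1, so 16 is not a witness.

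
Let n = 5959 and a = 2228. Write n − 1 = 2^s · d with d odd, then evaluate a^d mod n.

4360

n − 1 = 5958 = 2^1 · 2979, so s = 1 and d = 2979.
Repeated squaring mod 5959: 2228^1 ≡ 2228, 2228^2 ≡ 137, 2228^4 ≡ 892, 2228^8 ≡ 3117, 2228^16 ≡ 2519, 2228^32 ≡ 4985, 2228^64 ≡ 1195, 2228^128 ≡ 3824, 2228^256 ≡ 5549, 2228^512 ≡ 1248, 2228^1024 ≡ 2205, 2228^2048 ≡ 5440.
2979 = 2048 + 512 + 256 + 128 + 32 + 2 + 1, so 2228^2979 ≡ 5440·1248·5549·3824·4985·137·2228 ≡ 4360 (mod 5959).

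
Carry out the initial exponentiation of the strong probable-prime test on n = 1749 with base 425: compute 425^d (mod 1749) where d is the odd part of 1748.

743

n − 1 = 1748 = 2^2 · 437, so s = 2 and d = 437.
Repeated squaring mod 1749: 425^1 ≡ 425, 425^2 ≡ 478, 425^4 ≡ 1114, 425^8 ≡ 955, 425^16 ≡ 796, 425^32 ≡ 478, 425^64 ≡ 1114, 425^128 ≡ 955, 425^256 ≡ 796.
437 = 256 + 128 + 32 + 16 + 4 + 1, so 425^437 ≡ 796·955·478·796·1114·425 ≡ 743 (mod 1749).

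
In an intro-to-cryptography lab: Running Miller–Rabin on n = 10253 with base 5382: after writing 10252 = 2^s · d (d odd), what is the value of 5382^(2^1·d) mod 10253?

n − 1 = 10252 = 2^2 · 2563, so s = 2 and d = 2563.
By repeated squaring, 5382^2563 ≡ 1236 (mod 10253).
x_0 = 1236.
x_1 = 1236^2 mod 10253 = 10252.

10252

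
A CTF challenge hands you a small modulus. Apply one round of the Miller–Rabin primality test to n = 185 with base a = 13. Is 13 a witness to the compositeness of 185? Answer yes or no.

n − 1 = 184 = 2^3 · 23, so s = 3 and d = 23.
By repeated squaring, 13^23 ≡ 2 (mod 185).
x_0 = 13^23 mod 185 = 2.
x_0 is neither 1 nor 184, so continue squaring.
x_1 = 2^2 mod 185 = 4.
x_2 = 4^2 mod 185 = 16.
Reached i = s−1 = 2 without hitting −1: 13 is a Miller–Rabin witness and 185 is composite.

yes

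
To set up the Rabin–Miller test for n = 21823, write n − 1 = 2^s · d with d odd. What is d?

10911

Halving: 21822 → 10911; 10911 is odd.
So 21822 = 2^1 · 10911.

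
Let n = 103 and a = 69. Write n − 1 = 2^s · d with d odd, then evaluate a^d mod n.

n − 1 = 102 = 2^1 · 51, so s = 1 and d = 51.
Repeated squaring mod 103: 69^1 ≡ 69, 69^2 ≡ 23, 69^4 ≡ 14, 69^8 ≡ 93, 69^16 ≡ 100, 69^32 ≡ 9.
51 = 32 + 16 + 2 + 1, so 69^51 ≡ 9·100·23·69 ≡ 102 (mod 103).

102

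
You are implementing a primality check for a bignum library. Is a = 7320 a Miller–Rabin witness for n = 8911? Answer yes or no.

yes

n − 1 = 8910 = 2^1 · 4455, so s = 1 and d = 4455.
x_0 = 7320^4455 mod 8911 = 2547.
x_0 ∉ {1, 8910} and s = 1, so 7320 is a Miller–Rabin witness and 8911 is composite.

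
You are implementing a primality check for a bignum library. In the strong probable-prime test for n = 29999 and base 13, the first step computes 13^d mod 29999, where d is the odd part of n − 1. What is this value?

n − 1 = 29998 = 2^1 · 14999, so s = 1 and d = 14999.
13^14999 mod 29999 = 8439.

8439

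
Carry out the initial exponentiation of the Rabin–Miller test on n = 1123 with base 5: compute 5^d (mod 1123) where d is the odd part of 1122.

1122

n − 1 = 1122 = 2^1 · 561, so s = 1 and d = 561.
By repeated squaring, 5^561 ≡ 1122 (mod 1123).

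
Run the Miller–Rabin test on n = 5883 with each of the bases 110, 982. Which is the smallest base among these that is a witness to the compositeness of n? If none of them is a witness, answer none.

n − 1 = 5882 = 2^1 · 2941, so s = 1 and d = 2941.
Base 110: x_0 = 110^2941 mod 5883 = 1442. x_0 ∉ {1, 5882} and s = 1, so 110 is a Miller–Rabin witness and 5883 is composite.
Base 982: x_0 = 982^2941 mod 5883 = 3826. x_0 ∉ {1, 5882} and s = 1, so 982 is a Miller–Rabin witness and 5883 is composite.
The smallest witness among the given bases is 110.

110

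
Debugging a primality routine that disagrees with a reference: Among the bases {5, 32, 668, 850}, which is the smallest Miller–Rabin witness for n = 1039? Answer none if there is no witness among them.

none

n − 1 = 1038 = 2^1 · 519, so s = 1 and d = 519.
Base 5: x_0 = 5^519 mod 1039 = 1. x_0 = 1, so 5 is not a witness.
Base 32: x_0 = 32^519 mod 1039 = 1. x_0 = 1, so 32 is not a witness.
Base 668: x_0 = 668^519 mod 1039 = 1. x_0 = 1, so 668 is not a witness.
Base 850: x_0 = 850^519 mod 1039 = 1. x_0 = 1, so 850 is not a witness.
No listed base is a witness for 1039.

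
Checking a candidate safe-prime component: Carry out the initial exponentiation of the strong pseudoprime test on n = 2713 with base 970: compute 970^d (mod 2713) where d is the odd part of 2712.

1673

n − 1 = 2712 = 2^3 · 339, so s = 3 and d = 339.
Repeated squaring mod 2713: 970^1 ≡ 970, 970^2 ≡ 2202, 970^4 ≡ 673, 970^8 ≡ 2571, 970^16 ≡ 1173, 970^32 ≡ 438, 970^64 ≡ 1934, 970^128 ≡ 1842, 970^256 ≡ 1714.
339 = 256 + 64 + 16 + 2 + 1, so 970^339 ≡ 1714·1934·1173·2202·970 ≡ 1673 (mod 2713).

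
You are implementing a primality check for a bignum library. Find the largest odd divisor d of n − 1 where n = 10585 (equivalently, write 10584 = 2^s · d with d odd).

Halving: 10584 → 5292 → 2646 → 1323; 1323 is odd.
So 10584 = 2^3 · 1323.

1323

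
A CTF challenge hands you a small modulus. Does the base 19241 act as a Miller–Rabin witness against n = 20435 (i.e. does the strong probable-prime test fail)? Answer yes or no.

n − 1 = 20434 = 2^1 · 10217, so s = 1 and d = 10217.
Repeated squaring mod 20435: 19241^1 ≡ 19241, 19241^2 ≡ 15621, 19241^4 ≡ 1306, 19241^8 ≡ 9531, 19241^16 ≡ 6386, 19241^32 ≡ 13171, 19241^64 ≡ 2526, 19241^128 ≡ 4956, 19241^256 ≡ 19501, 19241^512 ≡ 14086, 19241^1024 ≡ 11981, 19241^2048 ≡ 8921, 19241^4096 ≡ 10351, 19241^8192 ≡ 2496.
10217 = 8192 + 1024 + 512 + 256 + 128 + 64 + 32 + 8 + 1, so 19241^10217 ≡ 2496·11981·14086·19501·4956·2526·13171·9531·19241 ≡ 17196 (mod 20435).
x_0 = 19241^10217 mod 20435 = 17196.
x_0 ∉ {1, 20434} and s = 1, so 19241 is a Miller–Rabin witness and 20435 is composite.

yes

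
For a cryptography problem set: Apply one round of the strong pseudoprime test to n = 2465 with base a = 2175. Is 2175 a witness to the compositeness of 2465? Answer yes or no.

yes

n − 1 = 2464 = 2^5 · 77, so s = 5 and d = 77.
x_0 = 2175^77 mod 2465 = 2175.
x_0 is neither 1 nor 2464, so continue squaring.
x_1 = 2175^2 mod 2465 = 290.
x_2 = 290^2 mod 2465 = 290.
x_3 = 290^2 mod 2465 = 290.
x_4 = 290^2 mod 2465 = 290.
Reached i = s−1 = 4 without hitting −1: 2175 is a Miller–Rabin witness and 2465 is composite.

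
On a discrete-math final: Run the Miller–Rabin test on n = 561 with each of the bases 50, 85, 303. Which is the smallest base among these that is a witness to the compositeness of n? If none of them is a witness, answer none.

85

n − 1 = 560 = 2^4 · 35, so s = 4 and d = 35.
Base 50: x_0 = 50^35 mod 561 = 560. x_0 = 560 ≡ −1, so 50 is not a witness.
Base 85: x_0 = 85^35 mod 561 = 340. x_0 is neither 1 nor 560, so continue squaring. x_1 = 340^2 mod 561 = 34. x_2 = 34^2 mod 561 = 34. x_3 = 34^2 mod 561 = 34. Reached i = s−1 = 3 without hitting −1: 85 is a Miller–Rabin witness and 561 is composite.
Base 303: x_0 = 303^35 mod 561 = 483. x_0 is neither 1 nor 560, so continue squaring. x_1 = 483^2 mod 561 = 474. x_2 = 474^2 mod 561 = 276. x_3 = 276^2 mod 561 = 441. Reached i = s−1 = 3 without hitting −1: 303 is a Miller–Rabin witness and 561 is composite.
The smallest witness among the given bases is 85.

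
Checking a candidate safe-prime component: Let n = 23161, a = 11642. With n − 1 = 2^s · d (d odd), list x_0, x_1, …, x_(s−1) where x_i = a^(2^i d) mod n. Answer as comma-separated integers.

20095, 20151, 4149

n − 1 = 23160 = 2^3 · 2895, so s = 3 and d = 2895.
x_0 = 11642^2895 mod 23161 = 20095.
x_1 = 20095^2 mod 23161 = 20151.
x_2 = 20151^2 mod 23161 = 4149.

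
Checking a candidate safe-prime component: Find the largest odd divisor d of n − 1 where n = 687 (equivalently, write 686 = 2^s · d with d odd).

Halving: 686 → 343; 343 is odd.
So 686 = 2^1 · 343.

343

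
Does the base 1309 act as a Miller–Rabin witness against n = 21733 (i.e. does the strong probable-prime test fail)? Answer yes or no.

n − 1 = 21732 = 2^2 · 5433, so s = 2 and d = 5433.
x_0 = 1309^5433 mod 21733 = 8217.
x_0 is neither 1 nor 21732, so continue squaring.
x_1 = 8217^2 mod 21733 = 16391.
Reached i = s−1 = 1 without hitting −1: 1309 is a Miller–Rabin witness and 21733 is composite.

yes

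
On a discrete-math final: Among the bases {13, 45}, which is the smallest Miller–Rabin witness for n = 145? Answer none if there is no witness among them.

n − 1 = 144 = 2^4 · 9, so s = 4 and d = 9.
Base 13: x_0 = 13^9 mod 145 = 63. x_0 is neither 1 nor 144, so continue squaring. x_1 = 63^2 mod 145 = 54. x_2 = 54^2 mod 145 = 16. x_3 = 16^2 mod 145 = 111. Reached i = s−1 = 3 without hitting −1: 13 is a Miller–Rabin witness and 145 is composite.
Base 45: x_0 = 45^9 mod 145 = 140. x_0 is neither 1 nor 144, so continue squaring. x_1 = 140^2 mod 145 = 25. x_2 = 25^2 mod 145 = 45. x_3 = 45^2 mod 145 = 140. Reached i = s−1 = 3 without hitting −1: 45 is a Miller–Rabin witness and 145 is composite.
The smallest witness among the given bases is 13.

13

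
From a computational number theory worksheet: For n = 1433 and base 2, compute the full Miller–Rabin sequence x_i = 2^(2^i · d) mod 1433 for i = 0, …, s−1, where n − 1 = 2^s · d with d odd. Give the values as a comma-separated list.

n − 1 = 1432 = 2^3 · 179, so s = 3 and d = 179.
x_0 = 2^179 mod 1433 = 1.
x_1 = 1^2 mod 1433 = 1.
x_2 = 1^2 mod 1433 = 1.

1, 1, 1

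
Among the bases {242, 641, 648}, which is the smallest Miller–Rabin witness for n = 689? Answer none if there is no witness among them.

n − 1 = 688 = 2^4 · 43, so s = 4 and d = 43.
Base 242: x_0 = 242^43 mod 689 = 447. x_0 is neither 1 nor 688, so continue squaring. x_1 = 447^2 mod 689 = 688. x_1 ≡ −1, so 242 is not a witness.
Base 641: x_0 = 641^43 mod 689 = 147. x_0 is neither 1 nor 688, so continue squaring. x_1 = 147^2 mod 689 = 250. x_2 = 250^2 mod 689 = 490. x_3 = 490^2 mod 689 = 328. Reached i = s−1 = 3 without hitting −1: 641 is a Miller–Rabin witness and 689 is composite.
Base 648: x_0 = 648^43 mod 689 = 496. x_0 is neither 1 nor 688, so continue squaring. x_1 = 496^2 mod 689 = 43. x_2 = 43^2 mod 689 = 471. x_3 = 471^2 mod 689 = 672. Reached i = s−1 = 3 without hitting −1: 648 is a Miller–Rabin witness and 689 is composite.
The smallest witness among the given bases is 641.

641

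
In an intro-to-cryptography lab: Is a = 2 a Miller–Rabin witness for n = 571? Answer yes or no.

no

n − 1 = 570 = 2^1 · 285, so s = 1 and d = 285.
x_0 = 2^285 mod 571 = 570.
x_0 = 570 ≡ −1, so 2 is not a witness.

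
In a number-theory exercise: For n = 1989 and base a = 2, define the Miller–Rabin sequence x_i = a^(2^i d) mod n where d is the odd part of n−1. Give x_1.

1024

n − 1 = 1988 = 2^2 · 497, so s = 2 and d = 497.
x_0 = 2^497 mod 1989 = 1787.
x_1 = 1787^2 mod 1989 = 1024.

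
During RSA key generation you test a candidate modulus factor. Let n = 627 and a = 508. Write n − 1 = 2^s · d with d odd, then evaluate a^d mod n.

250

n − 1 = 626 = 2^1 · 313, so s = 1 and d = 313.
508^313 mod 627 = 250.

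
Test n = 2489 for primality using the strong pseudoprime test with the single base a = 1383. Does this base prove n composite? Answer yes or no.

yes

n − 1 = 2488 = 2^3 · 311, so s = 3 and d = 311.
x_0 = 1383^311 mod 2489 = 990.
x_0 is neither 1 nor 2488, so continue squaring.
x_1 = 990^2 mod 2489 = 1923.
x_2 = 1923^2 mod 2489 = 1764.
Reached i = s−1 = 2 without hitting −1: 1383 is a Miller–Rabin witness and 2489 is composite.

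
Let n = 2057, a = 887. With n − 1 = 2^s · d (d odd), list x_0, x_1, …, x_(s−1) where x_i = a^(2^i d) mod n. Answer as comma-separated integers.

1788, 366, 251

n − 1 = 2056 = 2^3 · 257, so s = 3 and d = 257.
x_0 = 887^257 mod 2057 = 1788.
x_1 = 1788^2 mod 2057 = 366.
x_2 = 366^2 mod 2057 = 251.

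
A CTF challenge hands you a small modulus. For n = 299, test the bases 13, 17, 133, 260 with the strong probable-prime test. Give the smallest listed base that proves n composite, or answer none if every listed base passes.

13

n − 1 = 298 = 2^1 · 149, so s = 1 and d = 149.
Base 13: x_0 = 13^149 mod 299 = 52. x_0 ∉ {1, 298} and s = 1, so 13 is a Miller–Rabin witness and 299 is composite.
Base 17: x_0 = 17^149 mod 299 = 218. x_0 ∉ {1, 298} and s = 1, so 17 is a Miller–Rabin witness and 299 is composite.
Base 133: x_0 = 133^149 mod 299 = 100. x_0 ∉ {1, 298} and s = 1, so 133 is a Miller–Rabin witness and 299 is composite.
Base 260: x_0 = 260^149 mod 299 = 65. x_0 ∉ {1, 298} and s = 1, so 260 is a Miller–Rabin witness and 299 is composite.
The smallest witness among the given bases is 13.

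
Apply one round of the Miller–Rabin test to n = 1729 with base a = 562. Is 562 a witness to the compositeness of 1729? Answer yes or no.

no

n − 1 = 1728 = 2^6 · 27, so s = 6 and d = 27.
Repeated squaring mod 1729: 562^1 ≡ 562, 562^2 ≡ 1166, 562^4 ≡ 562, 562^8 ≡ 1166, 562^16 ≡ 562.
27 = 16 + 8 + 2 + 1, so 562^27 ≡ 562·1166·1166·562 ≡ 1 (mod 1729).
x_0 = 562^27 mod 1729 = 1.
x_0 = 1, so 562 is not a witness.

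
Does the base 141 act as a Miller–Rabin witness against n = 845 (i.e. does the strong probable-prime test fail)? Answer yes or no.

yes

n − 1 = 844 = 2^2 · 211, so s = 2 and d = 211.
Repeated squaring mod 845: 141^1 ≡ 141, 141^2 ≡ 446, 141^4 ≡ 341, 141^8 ≡ 516, 141^16 ≡ 81, 141^32 ≡ 646, 141^64 ≡ 731, 141^128 ≡ 321.
211 = 128 + 64 + 16 + 2 + 1, so 141^211 ≡ 321·731·81·446·141 ≡ 431 (mod 845).
x_0 = 141^211 mod 845 = 431.
x_0 is neither 1 nor 844, so continue squaring.
x_1 = 431^2 mod 845 = 706.
Reached i = s−1 = 1 without hitting −1: 141 is a Miller–Rabin witness and 845 is composite.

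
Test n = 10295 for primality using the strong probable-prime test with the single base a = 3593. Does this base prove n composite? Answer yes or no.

yes

n − 1 = 10294 = 2^1 · 5147, so s = 1 and d = 5147.
Repeated squaring mod 10295: 3593^1 ≡ 3593, 3593^2 ≡ 10014, 3593^4 ≡ 6896, 3593^8 ≡ 2211, 3593^16 ≡ 8691, 3593^32 ≡ 9361, 3593^64 ≡ 7576, 3593^128 ≡ 1151, 3593^256 ≡ 7041, 3593^512 ≡ 5256, 3593^1024 ≡ 4051, 3593^2048 ≡ 371, 3593^4096 ≡ 3806.
5147 = 4096 + 1024 + 16 + 8 + 2 + 1, so 3593^5147 ≡ 3806·4051·8691·2211·10014·3593 ≡ 7387 (mod 10295).
x_0 = 3593^5147 mod 10295 = 7387.
x_0 ∉ {1, 10294} and s = 1, so 3593 is a Miller–Rabin witness and 10295 is composite.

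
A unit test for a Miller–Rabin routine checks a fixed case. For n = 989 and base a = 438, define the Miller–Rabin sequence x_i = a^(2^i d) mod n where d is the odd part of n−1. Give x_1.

n − 1 = 988 = 2^2 · 247, so s = 2 and d = 247.
x_0 = 438^247 mod 989 = 323.
x_1 = 323^2 mod 989 = 484.

484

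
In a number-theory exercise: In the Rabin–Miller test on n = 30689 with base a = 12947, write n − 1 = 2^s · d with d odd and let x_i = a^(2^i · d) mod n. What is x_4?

n − 1 = 30688 = 2^5 · 959, so s = 5 and d = 959.
x_0 = 12947^959 mod 30689 = 27716.
x_1 = 27716^2 mod 30689 = 297.
x_2 = 297^2 mod 30689 = 26831.
x_3 = 26831^2 mod 30689 = 30688.
x_4 = 30688^2 mod 30689 = 1.

1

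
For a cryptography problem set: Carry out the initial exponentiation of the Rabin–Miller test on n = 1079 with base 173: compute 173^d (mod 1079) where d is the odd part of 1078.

n − 1 = 1078 = 2^1 · 539, so s = 1 and d = 539.
Repeated squaring mod 1079: 173^1 ≡ 173, 173^2 ≡ 796, 173^4 ≡ 243, 173^8 ≡ 783, 173^16 ≡ 217, 173^32 ≡ 692, 173^64 ≡ 867, 173^128 ≡ 705, 173^256 ≡ 685, 173^512 ≡ 939.
539 = 512 + 16 + 8 + 2 + 1, so 173^539 ≡ 939·217·783·796·173 ≡ 868 (mod 1079).

868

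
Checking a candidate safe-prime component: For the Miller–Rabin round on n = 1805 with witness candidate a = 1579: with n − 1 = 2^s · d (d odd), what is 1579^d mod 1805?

n − 1 = 1804 = 2^2 · 451, so s = 2 and d = 451.
1579^451 mod 1805 = 1104.

1104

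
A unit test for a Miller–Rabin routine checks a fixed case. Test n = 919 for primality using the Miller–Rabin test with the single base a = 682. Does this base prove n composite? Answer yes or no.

n − 1 = 918 = 2^1 · 459, so s = 1 and d = 459.
x_0 = 682^459 mod 919 = 918.
x_0 = 918 ≡ −1, so 682 is not a witness.

no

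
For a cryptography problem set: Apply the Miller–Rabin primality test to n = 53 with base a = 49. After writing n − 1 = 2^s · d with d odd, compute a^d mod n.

1

n − 1 = 52 = 2^2 · 13, so s = 2 and d = 13.
49^13 mod 53 = 1.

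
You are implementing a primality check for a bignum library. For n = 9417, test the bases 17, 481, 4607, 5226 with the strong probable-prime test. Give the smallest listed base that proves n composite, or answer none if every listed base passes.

n − 1 = 9416 = 2^3 · 1177, so s = 3 and d = 1177.
Base 17: x_0 = 17^1177 mod 9417 = 17. x_0 is neither 1 nor 9416, so continue squaring. x_1 = 17^2 mod 9417 = 289. x_2 = 289^2 mod 9417 = 8185. Reached i = s−1 = 2 without hitting −1: 17 is a Miller–Rabin witness and 9417 is composite.
Base 481: x_0 = 481^1177 mod 9417 = 481. x_0 is neither 1 nor 9416, so continue squaring. x_1 = 481^2 mod 9417 = 5353. x_2 = 5353^2 mod 9417 = 8095. Reached i = s−1 = 2 without hitting −1: 481 is a Miller–Rabin witness and 9417 is composite.
Base 4607: x_0 = 4607^1177 mod 9417 = 4607. x_0 is neither 1 nor 9416, so continue squaring. x_1 = 4607^2 mod 9417 = 7948. x_2 = 7948^2 mod 9417 = 1468. Reached i = s−1 = 2 without hitting −1: 4607 is a Miller–Rabin witness and 9417 is composite.
Base 5226: x_0 = 5226^1177 mod 9417 = 5226. x_0 is neither 1 nor 9416, so continue squaring. x_1 = 5226^2 mod 9417 = 1776. x_2 = 1776^2 mod 9417 = 8898. Reached i = s−1 = 2 without hitting −1: 5226 is a Miller–Rabin witness and 9417 is composite.
The smallest witness among the given bases is 17.

17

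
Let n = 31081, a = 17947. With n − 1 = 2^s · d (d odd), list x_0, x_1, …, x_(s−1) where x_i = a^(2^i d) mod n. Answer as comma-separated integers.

n − 1 = 31080 = 2^3 · 3885, so s = 3 and d = 3885.
x_0 = 17947^3885 mod 31081 = 4812.
x_1 = 4812^2 mod 31081 = 31080.
x_2 = 31080^2 mod 31081 = 1.

4812, 31080, 1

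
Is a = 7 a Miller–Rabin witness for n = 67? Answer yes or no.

n − 1 = 66 = 2^1 · 33, so s = 1 and d = 33.
x_0 = 7^33 mod 67 = 66.
x_0 = 66 ≡ −1, so 7 is not a witness.

no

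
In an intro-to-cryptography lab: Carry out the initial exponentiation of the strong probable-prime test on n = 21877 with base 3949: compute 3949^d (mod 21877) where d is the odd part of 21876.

17887

n − 1 = 21876 = 2^2 · 5469, so s = 2 and d = 5469.
3949^5469 mod 21877 = 17887.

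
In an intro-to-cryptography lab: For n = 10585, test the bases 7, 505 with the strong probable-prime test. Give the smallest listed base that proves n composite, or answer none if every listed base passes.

n − 1 = 10584 = 2^3 · 1323, so s = 3 and d = 1323.
Base 7: x_0 = 7^1323 mod 10585 = 5453. x_0 is neither 1 nor 10584, so continue squaring. x_1 = 5453^2 mod 10585 = 1944. x_2 = 1944^2 mod 10585 = 291. Reached i = s−1 = 2 without hitting −1: 7 is a Miller–Rabin witness and 10585 is composite.
Base 505: x_0 = 505^1323 mod 10585 = 4280. x_0 is neither 1 nor 10584, so continue squaring. x_1 = 4280^2 mod 10585 = 6350. x_2 = 6350^2 mod 10585 = 4235. Reached i = s−1 = 2 without hitting −1: 505 is a Miller–Rabin witness and 10585 is composite.
The smallest witness among the given bases is 7.

7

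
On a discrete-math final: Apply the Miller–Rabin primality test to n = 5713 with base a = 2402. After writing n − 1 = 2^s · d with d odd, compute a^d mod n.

n − 1 = 5712 = 2^4 · 357, so s = 4 and d = 357.
2402^357 mod 5713 = 523.

523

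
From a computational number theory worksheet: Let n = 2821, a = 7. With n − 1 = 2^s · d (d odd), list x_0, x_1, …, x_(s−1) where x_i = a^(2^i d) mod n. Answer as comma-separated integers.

n − 1 = 2820 = 2^2 · 705, so s = 2 and d = 705.
x_0 = 7^705 mod 2821 = 931.
x_1 = 931^2 mod 2821 = 714.

931, 714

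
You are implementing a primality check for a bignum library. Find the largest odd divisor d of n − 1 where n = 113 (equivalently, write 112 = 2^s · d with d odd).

7

Halving: 112 → 56 → 28 → 14 → 7; 7 is odd.
So 112 = 2^4 · 7.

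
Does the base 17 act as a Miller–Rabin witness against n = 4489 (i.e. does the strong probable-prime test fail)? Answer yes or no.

yes

n − 1 = 4488 = 2^3 · 561, so s = 3 and d = 561.
Repeated squaring mod 4489: 17^1 ≡ 17, 17^2 ≡ 289, 17^4 ≡ 2719, 17^8 ≡ 4067, 17^16 ≡ 3013, 17^32 ≡ 1411, 17^64 ≡ 2294, 17^128 ≡ 1328, 17^256 ≡ 3896, 17^512 ≡ 1507.
561 = 512 + 32 + 16 + 1, so 17^561 ≡ 1507·1411·3013·17 ≡ 3753 (mod 4489).
x_0 = 17^561 mod 4489 = 3753.
x_0 is neither 1 nor 4488, so continue squaring.
x_1 = 3753^2 mod 4489 = 3016.
x_2 = 3016^2 mod 4489 = 1542.
Reached i = s−1 = 2 without hitting −1: 17 is a Miller–Rabin witness and 4489 is composite.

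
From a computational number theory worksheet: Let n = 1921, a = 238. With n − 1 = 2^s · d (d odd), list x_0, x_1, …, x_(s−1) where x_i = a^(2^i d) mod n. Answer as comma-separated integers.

n − 1 = 1920 = 2^7 · 15, so s = 7 and d = 15.
x_0 = 238^15 mod 1921 = 442.
x_1 = 442^2 mod 1921 = 1343.
x_2 = 1343^2 mod 1921 = 1751.
x_3 = 1751^2 mod 1921 = 85.
x_4 = 85^2 mod 1921 = 1462.
x_5 = 1462^2 mod 1921 = 1292.
x_6 = 1292^2 mod 1921 = 1836.

442, 1343, 1751, 85, 1462, 1292, 1836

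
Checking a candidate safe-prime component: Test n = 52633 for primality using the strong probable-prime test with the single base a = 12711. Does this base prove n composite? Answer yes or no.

no

n − 1 = 52632 = 2^3 · 6579, so s = 3 and d = 6579.
By repeated squaring, 12711^6579 ≡ 52632 (mod 52633).
x_0 = 12711^6579 mod 52633 = 52632.
x_0 = 52632 ≡ −1, so 12711 is not a witness.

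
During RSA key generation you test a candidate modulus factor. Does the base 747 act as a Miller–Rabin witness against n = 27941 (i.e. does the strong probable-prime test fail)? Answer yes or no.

no

n − 1 = 27940 = 2^2 · 6985, so s = 2 and d = 6985.
x_0 = 747^6985 mod 27941 = 19776.
x_0 is neither 1 nor 27940, so continue squaring.
x_1 = 19776^2 mod 27941 = 27940.
x_1 ≡ −1, so 747 is not a witness.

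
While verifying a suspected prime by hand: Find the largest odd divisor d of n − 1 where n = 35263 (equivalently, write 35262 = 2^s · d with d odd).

17631

Halving: 35262 → 17631; 17631 is odd.
So 35262 = 2^1 · 17631.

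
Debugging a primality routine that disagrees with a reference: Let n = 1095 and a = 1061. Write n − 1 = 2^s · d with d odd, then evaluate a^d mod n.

n − 1 = 1094 = 2^1 · 547, so s = 1 and d = 547.
1061^547 mod 1095 = 86.

86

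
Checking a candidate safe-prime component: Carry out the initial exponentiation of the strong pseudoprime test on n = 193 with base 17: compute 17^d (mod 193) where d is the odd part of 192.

n − 1 = 192 = 2^6 · 3, so s = 6 and d = 3.
17^3 mod 193 = 88.

88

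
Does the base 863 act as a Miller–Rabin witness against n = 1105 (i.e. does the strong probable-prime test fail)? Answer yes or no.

n − 1 = 1104 = 2^4 · 69, so s = 4 and d = 69.
x_0 = 863^69 mod 1105 = 863.
x_0 is neither 1 nor 1104, so continue squaring.
x_1 = 863^2 mod 1105 = 1104.
x_1 ≡ −1, so 863 is not a witness.

no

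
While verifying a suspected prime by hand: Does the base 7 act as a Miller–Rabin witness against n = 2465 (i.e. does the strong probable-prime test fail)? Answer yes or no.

n − 1 = 2464 = 2^5 · 77, so s = 5 and d = 77.
Repeated squaring mod 2465: 7^1 ≡ 7, 7^2 ≡ 49, 7^4 ≡ 2401, 7^8 ≡ 1631, 7^16 ≡ 426, 7^32 ≡ 1531, 7^64 ≡ 2211.
77 = 64 + 8 + 4 + 1, so 7^77 ≡ 2211·1631·2401·7 ≡ 2437 (mod 2465).
x_0 = 7^77 mod 2465 = 2437.
x_0 is neither 1 nor 2464, so continue squaring.
x_1 = 2437^2 mod 2465 = 784.
x_2 = 784^2 mod 2465 = 871.
x_3 = 871^2 mod 2465 = 1886.
x_4 = 1886^2 mod 2465 = 1.
x_4 = 1 but x_3 ≠ ±1, a nontrivial square root of 1 — 7 is a witness and 2465 is composite.

yes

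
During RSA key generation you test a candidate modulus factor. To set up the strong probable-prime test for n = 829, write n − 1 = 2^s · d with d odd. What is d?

207

Halving: 828 → 414 → 207; 207 is odd.
So 828 = 2^2 · 207.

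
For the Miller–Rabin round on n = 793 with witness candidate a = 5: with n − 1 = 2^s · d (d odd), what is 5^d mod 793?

515

n − 1 = 792 = 2^3 · 99, so s = 3 and d = 99.
5^99 mod 793 = 515.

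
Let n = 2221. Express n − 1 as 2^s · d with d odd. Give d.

555

Halving: 2220 → 1110 → 555; 555 is odd.
So 2220 = 2^2 · 555.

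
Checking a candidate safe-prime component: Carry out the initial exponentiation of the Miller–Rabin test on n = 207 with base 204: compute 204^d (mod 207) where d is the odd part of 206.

126

n − 1 = 206 = 2^1 · 103, so s = 1 and d = 103.
Repeated squaring mod 207: 204^1 ≡ 204, 204^2 ≡ 9, 204^4 ≡ 81, 204^8 ≡ 144, 204^16 ≡ 36, 204^32 ≡ 54, 204^64 ≡ 18.
103 = 64 + 32 + 4 + 2 + 1, so 204^103 ≡ 18·54·81·9·204 ≡ 126 (mod 207).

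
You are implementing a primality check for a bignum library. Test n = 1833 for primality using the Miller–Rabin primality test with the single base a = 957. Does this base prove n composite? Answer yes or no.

n − 1 = 1832 = 2^3 · 229, so s = 3 and d = 229.
x_0 = 957^229 mod 1833 = 177.
x_0 is neither 1 nor 1832, so continue squaring.
x_1 = 177^2 mod 1833 = 168.
x_2 = 168^2 mod 1833 = 729.
Reached i = s−1 = 2 without hitting −1: 957 is a Miller–Rabin witness and 1833 is composite.

yes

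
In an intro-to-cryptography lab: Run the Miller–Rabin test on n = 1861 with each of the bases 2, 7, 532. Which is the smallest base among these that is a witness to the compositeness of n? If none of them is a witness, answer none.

none

n − 1 = 1860 = 2^2 · 465, so s = 2 and d = 465.
Base 2: x_0 = 2^465 mod 1861 = 61. x_0 is neither 1 nor 1860, so continue squaring. x_1 = 61^2 mod 1861 = 1860. x_1 ≡ −1, so 2 is not a witness.
Base 7: x_0 = 7^465 mod 1861 = 61. x_0 is neither 1 nor 1860, so continue squaring. x_1 = 61^2 mod 1861 = 1860. x_1 ≡ −1, so 7 is not a witness.
Base 532: x_0 = 532^465 mod 1861 = 1. x_0 = 1, so 532 is not a witness.
No listed base is a witness for 1861.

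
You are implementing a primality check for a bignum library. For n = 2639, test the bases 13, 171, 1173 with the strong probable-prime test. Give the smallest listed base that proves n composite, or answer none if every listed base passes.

13

n − 1 = 2638 = 2^1 · 1319, so s = 1 and d = 1319.
Base 13: x_0 = 13^1319 mod 2639 = 2197. x_0 ∉ {1, 2638} and s = 1, so 13 is a Miller–Rabin witness and 2639 is composite.
Base 171: x_0 = 171^1319 mod 2639 = 1307. x_0 ∉ {1, 2638} and s = 1, so 171 is a Miller–Rabin witness and 2639 is composite.
Base 1173: x_0 = 1173^1319 mod 2639 = 2284. x_0 ∉ {1, 2638} and s = 1, so 1173 is a Miller–Rabin witness and 2639 is composite.
The smallest witness among the given bases is 13.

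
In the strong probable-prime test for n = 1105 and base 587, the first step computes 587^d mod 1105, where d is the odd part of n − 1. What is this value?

382

n − 1 = 1104 = 2^4 · 69, so s = 4 and d = 69.
587^69 mod 1105 = 382.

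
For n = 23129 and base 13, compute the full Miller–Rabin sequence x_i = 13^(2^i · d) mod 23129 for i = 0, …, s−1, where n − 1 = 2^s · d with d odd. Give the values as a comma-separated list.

n − 1 = 23128 = 2^3 · 2891, so s = 3 and d = 2891.
x_0 = 13^2891 mod 23129 = 7235.
x_1 = 7235^2 mod 23129 = 4298.
x_2 = 4298^2 mod 23129 = 15862.

7235, 4298, 15862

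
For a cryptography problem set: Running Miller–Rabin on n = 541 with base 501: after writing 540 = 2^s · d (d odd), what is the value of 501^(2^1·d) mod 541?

n − 1 = 540 = 2^2 · 135, so s = 2 and d = 135.
Repeated squaring mod 541: 501^1 ≡ 501, 501^2 ≡ 518, 501^4 ≡ 529, 501^8 ≡ 144, 501^16 ≡ 178, 501^32 ≡ 306, 501^64 ≡ 43, 501^128 ≡ 226.
135 = 128 + 4 + 2 + 1, so 501^135 ≡ 226·529·518·501 ≡ 52 (mod 541).
x_0 = 52.
x_1 = 52^2 mod 541 = 540.

540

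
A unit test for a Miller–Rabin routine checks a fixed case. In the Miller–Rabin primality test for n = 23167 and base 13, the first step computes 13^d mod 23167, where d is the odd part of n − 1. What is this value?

1

n − 1 = 23166 = 2^1 · 11583, so s = 1 and d = 11583.
13^11583 mod 23167 = 1.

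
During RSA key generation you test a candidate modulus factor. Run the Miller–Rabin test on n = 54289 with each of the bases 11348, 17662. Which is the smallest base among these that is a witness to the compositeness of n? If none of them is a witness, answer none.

n − 1 = 54288 = 2^4 · 3393, so s = 4 and d = 3393.
Base 11348: x_0 = 11348^3393 mod 54289 = 46355. x_0 is neither 1 nor 54288, so continue squaring. x_1 = 46355^2 mod 54289 = 27405. x_2 = 27405^2 mod 54289 = 54288. x_2 ≡ −1, so 11348 is not a witness.
Base 17662: x_0 = 17662^3393 mod 54289 = 17940. x_0 is neither 1 nor 54288, so continue squaring. x_1 = 17940^2 mod 54289 = 18408. x_2 = 18408^2 mod 54289 = 36815. x_3 = 36815^2 mod 54289 = 19340. Reached i = s−1 = 3 without hitting −1: 17662 is a Miller–Rabin witness and 54289 is composite.
The smallest witness among the given bases is 17662.

17662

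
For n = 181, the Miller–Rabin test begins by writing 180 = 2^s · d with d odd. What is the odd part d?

Halving: 180 → 90 → 45; 45 is odd.
So 180 = 2^2 · 45.

45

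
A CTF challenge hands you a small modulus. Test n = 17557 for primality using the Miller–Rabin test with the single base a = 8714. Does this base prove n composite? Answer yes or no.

n − 1 = 17556 = 2^2 · 4389, so s = 2 and d = 4389.
x_0 = 8714^4389 mod 17557 = 11565.
x_0 is neither 1 nor 17556, so continue squaring.
x_1 = 11565^2 mod 17557 = 17556.
x_1 ≡ −1, so 8714 is not a witness.

no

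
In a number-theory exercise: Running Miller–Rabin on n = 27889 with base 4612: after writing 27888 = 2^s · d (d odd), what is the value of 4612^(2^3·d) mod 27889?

22713

n − 1 = 27888 = 2^4 · 1743, so s = 4 and d = 1743.
x_0 = 4612^1743 mod 27889 = 25049.
x_1 = 25049^2 mod 27889 = 5679.
x_2 = 5679^2 mod 27889 = 11357.
x_3 = 11357^2 mod 27889 = 22713.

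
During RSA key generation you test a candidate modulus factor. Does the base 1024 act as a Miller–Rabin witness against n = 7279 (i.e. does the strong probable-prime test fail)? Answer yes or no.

yes

n − 1 = 7278 = 2^1 · 3639, so s = 1 and d = 3639.
x_0 = 1024^3639 mod 7279 = 2623.
x_0 ∉ {1, 7278} and s = 1, so 1024 is a Miller–Rabin witness and 7279 is composite.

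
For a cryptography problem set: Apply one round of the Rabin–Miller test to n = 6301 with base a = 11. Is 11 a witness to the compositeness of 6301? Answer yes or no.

n − 1 = 6300 = 2^2 · 1575, so s = 2 and d = 1575.
x_0 = 11^1575 mod 6301 = 1.
x_0 = 1, so 11 is not a witness.

no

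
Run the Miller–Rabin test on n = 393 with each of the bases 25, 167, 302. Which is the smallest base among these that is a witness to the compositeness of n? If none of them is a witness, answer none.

n − 1 = 392 = 2^3 · 49, so s = 3 and d = 49.
Base 25: x_0 = 25^49 mod 393 = 370. x_0 is neither 1 nor 392, so continue squaring. x_1 = 370^2 mod 393 = 136. x_2 = 136^2 mod 393 = 25. Reached i = s−1 = 2 without hitting −1: 25 is a Miller–Rabin witness and 393 is composite.
Base 167: x_0 = 167^49 mod 393 = 278. x_0 is neither 1 nor 392, so continue squaring. x_1 = 278^2 mod 393 = 256. x_2 = 256^2 mod 393 = 298. Reached i = s−1 = 2 without hitting −1: 167 is a Miller–Rabin witness and 393 is composite.
Base 302: x_0 = 302^49 mod 393 = 221. x_0 is neither 1 nor 392, so continue squaring. x_1 = 221^2 mod 393 = 109. x_2 = 109^2 mod 393 = 91. Reached i = s−1 = 2 without hitting −1: 302 is a Miller–Rabin witness and 393 is composite.
The smallest witness among the given bases is 25.

25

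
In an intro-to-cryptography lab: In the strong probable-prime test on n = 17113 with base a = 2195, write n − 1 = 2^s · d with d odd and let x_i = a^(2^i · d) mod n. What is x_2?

n − 1 = 17112 = 2^3 · 2139, so s = 3 and d = 2139.
Repeated squaring mod 17113: 2195^1 ≡ 2195, 2195^2 ≡ 9272, 2195^4 ≡ 11385, 2195^8 ≡ 4363, 2195^16 ≡ 6113, 2195^32 ≡ 11090, 2195^64 ≡ 14082, 2195^128 ≡ 14393, 2195^256 ≡ 5584, 2195^512 ≡ 1170, 2195^1024 ≡ 16973, 2195^2048 ≡ 2487.
2139 = 2048 + 64 + 16 + 8 + 2 + 1, so 2195^2139 ≡ 2487·14082·6113·4363·9272·2195 ≡ 7864 (mod 17113).
x_0 = 7864.
x_1 = 7864^2 mod 17113 = 13227.
x_2 = 13227^2 mod 17113 = 7330.

7330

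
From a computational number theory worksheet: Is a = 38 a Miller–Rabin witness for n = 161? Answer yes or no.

yes

n − 1 = 160 = 2^5 · 5, so s = 5 and d = 5.
x_0 = 38^5 mod 161 = 145.
x_0 is neither 1 nor 160, so continue squaring.
x_1 = 145^2 mod 161 = 95.
x_2 = 95^2 mod 161 = 9.
x_3 = 9^2 mod 161 = 81.
x_4 = 81^2 mod 161 = 121.
Reached i = s−1 = 4 without hitting −1: 38 is a Miller–Rabin witness and 161 is composite.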